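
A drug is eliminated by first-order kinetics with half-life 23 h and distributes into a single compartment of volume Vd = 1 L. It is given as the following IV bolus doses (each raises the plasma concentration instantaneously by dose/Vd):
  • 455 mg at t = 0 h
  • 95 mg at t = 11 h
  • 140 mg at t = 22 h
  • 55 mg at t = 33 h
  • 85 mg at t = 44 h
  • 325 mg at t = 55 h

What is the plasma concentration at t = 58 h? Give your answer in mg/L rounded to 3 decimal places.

528.124 mg/L

k = ln 2 / 23 = 0.03014 per h
Dose 1 (455 mg at t=0 h): 455·exp(−0.03014·58) = 79.230 mg/L
Dose 2 (95 mg at t=11 h): 95·exp(−0.03014·47) = 23.045 mg/L
Dose 3 (140 mg at t=22 h): 140·exp(−0.03014·36) = 47.310 mg/L
Dose 4 (55 mg at t=33 h): 55·exp(−0.03014·25) = 25.891 mg/L
Dose 5 (85 mg at t=44 h): 85·exp(−0.03014·14) = 55.742 mg/L
Dose 6 (325 mg at t=55 h): 325·exp(−0.03014·3) = 296.906 mg/L
C(58) = 79.230 + 23.045 + 47.310 + 25.891 + 55.742 + 296.906 = 528.124 mg/L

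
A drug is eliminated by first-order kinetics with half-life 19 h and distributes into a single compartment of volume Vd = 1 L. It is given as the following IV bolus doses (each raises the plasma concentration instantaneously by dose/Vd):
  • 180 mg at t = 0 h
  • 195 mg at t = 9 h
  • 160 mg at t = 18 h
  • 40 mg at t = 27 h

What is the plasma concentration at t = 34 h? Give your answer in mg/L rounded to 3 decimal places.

k = ln 2 / 19 = 0.03648 per h
Dose 1 (180 mg at t=0 h): 180·exp(−0.03648·34) = 52.070 mg/L
Dose 2 (195 mg at t=9 h): 195·exp(−0.03648·25) = 78.333 mg/L
Dose 3 (160 mg at t=18 h): 160·exp(−0.03648·16) = 89.253 mg/L
Dose 4 (40 mg at t=27 h): 40·exp(−0.03648·7) = 30.985 mg/L
C(34) = 52.070 + 78.333 + 89.253 + 30.985 = 250.640 mg/L

250.640 mg/L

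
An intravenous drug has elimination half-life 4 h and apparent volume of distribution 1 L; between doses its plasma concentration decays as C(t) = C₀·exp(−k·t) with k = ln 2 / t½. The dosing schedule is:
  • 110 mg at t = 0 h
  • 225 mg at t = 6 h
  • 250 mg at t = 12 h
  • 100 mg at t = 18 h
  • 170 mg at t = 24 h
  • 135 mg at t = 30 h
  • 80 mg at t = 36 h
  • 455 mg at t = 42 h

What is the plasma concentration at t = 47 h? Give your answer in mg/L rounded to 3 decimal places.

k = ln 2 / 4 = 0.17329 per h
Dose 1 (110 mg at t=0 h): 110·exp(−0.17329·47) = 0.032 mg/L
Dose 2 (225 mg at t=6 h): 225·exp(−0.17329·41) = 0.185 mg/L
Dose 3 (250 mg at t=12 h): 250·exp(−0.17329·35) = 0.581 mg/L
Dose 4 (100 mg at t=18 h): 100·exp(−0.17329·29) = 0.657 mg/L
Dose 5 (170 mg at t=24 h): 170·exp(−0.17329·23) = 3.159 mg/L
Dose 6 (135 mg at t=30 h): 135·exp(−0.17329·17) = 7.095 mg/L
Dose 7 (80 mg at t=36 h): 80·exp(−0.17329·11) = 11.892 mg/L
Dose 8 (455 mg at t=42 h): 455·exp(−0.17329·5) = 191.304 mg/L
C(47) = 0.032 + 0.185 + 0.581 + 0.657 + 3.159 + 7.095 + 11.892 + 191.304 = 214.904 mg/L

214.904 mg/L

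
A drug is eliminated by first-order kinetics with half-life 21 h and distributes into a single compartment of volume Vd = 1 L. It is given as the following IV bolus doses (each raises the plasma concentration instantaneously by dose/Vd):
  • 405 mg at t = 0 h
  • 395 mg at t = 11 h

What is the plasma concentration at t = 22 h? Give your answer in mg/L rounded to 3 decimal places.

k = ln 2 / 21 = 0.03301 per h
Dose 1 (405 mg at t=0 h): 405·exp(−0.03301·22) = 195.925 mg/L
Dose 2 (395 mg at t=11 h): 395·exp(−0.03301·11) = 274.735 mg/L
C(22) = 195.925 + 274.735 = 470.661 mg/L

470.661 mg/L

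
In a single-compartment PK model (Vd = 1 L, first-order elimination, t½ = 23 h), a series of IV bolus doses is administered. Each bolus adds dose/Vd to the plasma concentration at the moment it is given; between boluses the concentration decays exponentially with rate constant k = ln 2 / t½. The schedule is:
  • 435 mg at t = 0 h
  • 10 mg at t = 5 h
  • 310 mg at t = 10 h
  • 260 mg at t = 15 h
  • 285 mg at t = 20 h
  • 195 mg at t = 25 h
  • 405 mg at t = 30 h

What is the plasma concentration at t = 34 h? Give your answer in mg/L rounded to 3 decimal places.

1151.939 mg/L

k = ln 2 / 23 = 0.03014 per h
Dose 1 (435 mg at t=0 h): 435·exp(−0.03014·34) = 156.131 mg/L
Dose 2 (10 mg at t=5 h): 10·exp(−0.03014·29) = 4.173 mg/L
Dose 3 (310 mg at t=10 h): 310·exp(−0.03014·24) = 150.398 mg/L
Dose 4 (260 mg at t=15 h): 260·exp(−0.03014·19) = 146.655 mg/L
Dose 5 (285 mg at t=20 h): 285·exp(−0.03014·14) = 186.900 mg/L
Dose 6 (195 mg at t=25 h): 195·exp(−0.03014·9) = 148.676 mg/L
Dose 7 (405 mg at t=30 h): 405·exp(−0.03014·4) = 359.006 mg/L
C(34) = 156.131 + 4.173 + 150.398 + 146.655 + 186.900 + 148.676 + 359.006 = 1151.939 mg/L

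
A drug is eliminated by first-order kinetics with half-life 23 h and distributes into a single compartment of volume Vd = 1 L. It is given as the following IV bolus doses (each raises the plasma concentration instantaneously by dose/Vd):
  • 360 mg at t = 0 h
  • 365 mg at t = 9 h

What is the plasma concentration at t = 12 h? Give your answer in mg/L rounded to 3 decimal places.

584.199 mg/L

k = ln 2 / 23 = 0.03014 per h
Dose 1 (360 mg at t=0 h): 360·exp(−0.03014·12) = 250.751 mg/L
Dose 2 (365 mg at t=9 h): 365·exp(−0.03014·3) = 333.448 mg/L
C(12) = 250.751 + 333.448 = 584.199 mg/L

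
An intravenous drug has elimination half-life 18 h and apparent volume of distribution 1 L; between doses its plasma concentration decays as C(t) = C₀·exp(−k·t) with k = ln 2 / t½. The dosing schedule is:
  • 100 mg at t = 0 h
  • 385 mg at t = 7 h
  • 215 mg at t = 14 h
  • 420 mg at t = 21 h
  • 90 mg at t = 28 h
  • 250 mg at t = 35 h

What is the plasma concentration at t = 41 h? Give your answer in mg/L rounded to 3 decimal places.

k = ln 2 / 18 = 0.03851 per h
Dose 1 (100 mg at t=0 h): 100·exp(−0.03851·41) = 20.622 mg/L
Dose 2 (385 mg at t=7 h): 385·exp(−0.03851·34) = 103.956 mg/L
Dose 3 (215 mg at t=14 h): 215·exp(−0.03851·27) = 76.014 mg/L
Dose 4 (420 mg at t=21 h): 420·exp(−0.03851·20) = 194.434 mg/L
Dose 5 (90 mg at t=28 h): 90·exp(−0.03851·13) = 54.555 mg/L
Dose 6 (250 mg at t=35 h): 250·exp(−0.03851·6) = 198.425 mg/L
C(41) = 20.622 + 103.956 + 76.014 + 194.434 + 54.555 + 198.425 = 648.005 mg/L

648.005 mg/L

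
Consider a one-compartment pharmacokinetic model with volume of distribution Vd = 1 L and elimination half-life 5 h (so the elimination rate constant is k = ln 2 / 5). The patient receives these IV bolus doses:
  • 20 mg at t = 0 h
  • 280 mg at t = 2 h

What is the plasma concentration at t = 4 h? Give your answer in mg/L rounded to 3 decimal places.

223.687 mg/L

k = ln 2 / 5 = 0.13863 per h
Dose 1 (20 mg at t=0 h): 20·exp(−0.13863·4) = 11.487 mg/L
Dose 2 (280 mg at t=2 h): 280·exp(−0.13863·2) = 212.200 mg/L
C(4) = 11.487 + 212.200 = 223.687 mg/L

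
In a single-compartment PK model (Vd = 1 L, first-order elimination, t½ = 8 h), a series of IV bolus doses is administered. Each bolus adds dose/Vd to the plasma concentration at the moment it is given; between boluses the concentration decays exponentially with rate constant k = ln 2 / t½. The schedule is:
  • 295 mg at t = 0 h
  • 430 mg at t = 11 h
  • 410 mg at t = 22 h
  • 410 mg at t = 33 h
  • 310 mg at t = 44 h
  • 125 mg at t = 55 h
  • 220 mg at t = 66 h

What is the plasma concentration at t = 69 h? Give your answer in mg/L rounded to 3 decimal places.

271.018 mg/L

k = ln 2 / 8 = 0.08664 per h
Dose 1 (295 mg at t=0 h): 295·exp(−0.08664·69) = 0.747 mg/L
Dose 2 (430 mg at t=11 h): 430·exp(−0.08664·58) = 2.825 mg/L
Dose 3 (410 mg at t=22 h): 410·exp(−0.08664·47) = 6.986 mg/L
Dose 4 (410 mg at t=33 h): 410·exp(−0.08664·36) = 18.120 mg/L
Dose 5 (310 mg at t=44 h): 310·exp(−0.08664·25) = 35.534 mg/L
Dose 6 (125 mg at t=55 h): 125·exp(−0.08664·14) = 37.163 mg/L
Dose 7 (220 mg at t=66 h): 220·exp(−0.08664·3) = 169.643 mg/L
C(69) = 0.747 + 2.825 + 6.986 + 18.120 + 35.534 + 37.163 + 169.643 = 271.018 mg/L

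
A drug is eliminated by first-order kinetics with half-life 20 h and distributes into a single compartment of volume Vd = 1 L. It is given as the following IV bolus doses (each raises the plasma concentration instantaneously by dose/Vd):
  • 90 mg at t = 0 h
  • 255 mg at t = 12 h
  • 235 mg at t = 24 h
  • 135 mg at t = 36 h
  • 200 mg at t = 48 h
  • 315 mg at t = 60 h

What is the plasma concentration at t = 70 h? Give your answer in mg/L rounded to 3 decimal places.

447.431 mg/L

k = ln 2 / 20 = 0.03466 per h
Dose 1 (90 mg at t=0 h): 90·exp(−0.03466·70) = 7.955 mg/L
Dose 2 (255 mg at t=12 h): 255·exp(−0.03466·58) = 34.163 mg/L
Dose 3 (235 mg at t=24 h): 235·exp(−0.03466·46) = 47.720 mg/L
Dose 4 (135 mg at t=36 h): 135·exp(−0.03466·34) = 41.551 mg/L
Dose 5 (200 mg at t=48 h): 200·exp(−0.03466·22) = 93.303 mg/L
Dose 6 (315 mg at t=60 h): 315·exp(−0.03466·10) = 222.739 mg/L
C(70) = 7.955 + 34.163 + 47.720 + 41.551 + 93.303 + 222.739 = 447.431 mg/L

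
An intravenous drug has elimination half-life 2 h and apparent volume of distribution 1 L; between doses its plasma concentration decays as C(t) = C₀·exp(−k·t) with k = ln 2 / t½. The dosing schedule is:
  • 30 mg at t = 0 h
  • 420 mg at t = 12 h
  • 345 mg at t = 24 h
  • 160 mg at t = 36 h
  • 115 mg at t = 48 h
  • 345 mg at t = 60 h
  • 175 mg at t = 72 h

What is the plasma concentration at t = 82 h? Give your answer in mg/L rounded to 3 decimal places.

k = ln 2 / 2 = 0.34657 per h
Dose 1 (30 mg at t=0 h): 30·exp(−0.34657·82) = 0.000 mg/L
Dose 2 (420 mg at t=12 h): 420·exp(−0.34657·70) = 0.000 mg/L
Dose 3 (345 mg at t=24 h): 345·exp(−0.34657·58) = 0.000 mg/L
Dose 4 (160 mg at t=36 h): 160·exp(−0.34657·46) = 0.000 mg/L
Dose 5 (115 mg at t=48 h): 115·exp(−0.34657·34) = 0.001 mg/L
Dose 6 (345 mg at t=60 h): 345·exp(−0.34657·22) = 0.168 mg/L
Dose 7 (175 mg at t=72 h): 175·exp(−0.34657·10) = 5.469 mg/L
C(82) = 0.000 + 0.000 + 0.000 + 0.000 + 0.001 + 0.168 + 5.469 = 5.638 mg/L

5.638 mg/L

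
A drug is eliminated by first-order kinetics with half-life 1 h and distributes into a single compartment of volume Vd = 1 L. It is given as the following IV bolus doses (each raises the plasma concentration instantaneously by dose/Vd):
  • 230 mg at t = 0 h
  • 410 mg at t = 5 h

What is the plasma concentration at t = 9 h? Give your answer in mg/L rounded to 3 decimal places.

26.074 mg/L

k = ln 2 / 1 = 0.69315 per h
Dose 1 (230 mg at t=0 h): 230·exp(−0.69315·9) = 0.449 mg/L
Dose 2 (410 mg at t=5 h): 410·exp(−0.69315·4) = 25.625 mg/L
C(9) = 0.449 + 25.625 = 26.074 mg/L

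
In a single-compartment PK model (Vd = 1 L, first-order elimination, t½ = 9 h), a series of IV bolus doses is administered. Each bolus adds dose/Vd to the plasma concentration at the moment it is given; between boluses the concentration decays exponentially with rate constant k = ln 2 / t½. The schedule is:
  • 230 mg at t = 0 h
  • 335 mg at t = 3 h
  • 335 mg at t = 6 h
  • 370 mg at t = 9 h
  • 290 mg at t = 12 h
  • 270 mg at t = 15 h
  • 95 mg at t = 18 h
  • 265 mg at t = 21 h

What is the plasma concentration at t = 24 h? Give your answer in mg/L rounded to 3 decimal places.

823.251 mg/L

k = ln 2 / 9 = 0.07702 per h
Dose 1 (230 mg at t=0 h): 230·exp(−0.07702·24) = 36.223 mg/L
Dose 2 (335 mg at t=3 h): 335·exp(−0.07702·21) = 66.472 mg/L
Dose 3 (335 mg at t=6 h): 335·exp(−0.07702·18) = 83.750 mg/L
Dose 4 (370 mg at t=9 h): 370·exp(−0.07702·15) = 116.543 mg/L
Dose 5 (290 mg at t=12 h): 290·exp(−0.07702·12) = 115.087 mg/L
Dose 6 (270 mg at t=15 h): 270·exp(−0.07702·9) = 135.000 mg/L
Dose 7 (95 mg at t=18 h): 95·exp(−0.07702·6) = 59.846 mg/L
Dose 8 (265 mg at t=21 h): 265·exp(−0.07702·3) = 210.331 mg/L
C(24) = 36.223 + 66.472 + 83.750 + 116.543 + 115.087 + 135.000 + 59.846 + 210.331 = 823.251 mg/L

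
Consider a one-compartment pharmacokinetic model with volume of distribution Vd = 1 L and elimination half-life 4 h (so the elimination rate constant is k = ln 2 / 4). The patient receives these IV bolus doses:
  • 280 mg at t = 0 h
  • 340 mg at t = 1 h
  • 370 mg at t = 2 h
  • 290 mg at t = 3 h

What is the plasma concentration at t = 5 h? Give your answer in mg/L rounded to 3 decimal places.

k = ln 2 / 4 = 0.17329 per h
Dose 1 (280 mg at t=0 h): 280·exp(−0.17329·5) = 117.725 mg/L
Dose 2 (340 mg at t=1 h): 340·exp(−0.17329·4) = 170.000 mg/L
Dose 3 (370 mg at t=2 h): 370·exp(−0.17329·3) = 220.003 mg/L
Dose 4 (290 mg at t=3 h): 290·exp(−0.17329·2) = 205.061 mg/L
C(5) = 117.725 + 170.000 + 220.003 + 205.061 = 712.790 mg/L

712.790 mg/L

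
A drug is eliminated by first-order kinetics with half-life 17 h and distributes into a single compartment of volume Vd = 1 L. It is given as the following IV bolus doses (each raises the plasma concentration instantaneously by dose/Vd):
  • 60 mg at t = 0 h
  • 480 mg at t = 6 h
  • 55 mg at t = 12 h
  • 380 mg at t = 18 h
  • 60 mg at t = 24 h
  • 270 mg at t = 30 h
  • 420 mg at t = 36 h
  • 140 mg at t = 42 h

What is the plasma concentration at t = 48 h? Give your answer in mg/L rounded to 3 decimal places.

738.842 mg/L

k = ln 2 / 17 = 0.04077 per h
Dose 1 (60 mg at t=0 h): 60·exp(−0.04077·48) = 8.476 mg/L
Dose 2 (480 mg at t=6 h): 480·exp(−0.04077·42) = 86.600 mg/L
Dose 3 (55 mg at t=12 h): 55·exp(−0.04077·36) = 12.673 mg/L
Dose 4 (380 mg at t=18 h): 380·exp(−0.04077·30) = 111.829 mg/L
Dose 5 (60 mg at t=24 h): 60·exp(−0.04077·24) = 22.551 mg/L
Dose 6 (270 mg at t=30 h): 270·exp(−0.04077·18) = 129.606 mg/L
Dose 7 (420 mg at t=36 h): 420·exp(−0.04077·12) = 257.488 mg/L
Dose 8 (140 mg at t=42 h): 140·exp(−0.04077·6) = 109.618 mg/L
C(48) = 8.476 + 86.600 + 12.673 + 111.829 + 22.551 + 129.606 + 257.488 + 109.618 = 738.842 mg/L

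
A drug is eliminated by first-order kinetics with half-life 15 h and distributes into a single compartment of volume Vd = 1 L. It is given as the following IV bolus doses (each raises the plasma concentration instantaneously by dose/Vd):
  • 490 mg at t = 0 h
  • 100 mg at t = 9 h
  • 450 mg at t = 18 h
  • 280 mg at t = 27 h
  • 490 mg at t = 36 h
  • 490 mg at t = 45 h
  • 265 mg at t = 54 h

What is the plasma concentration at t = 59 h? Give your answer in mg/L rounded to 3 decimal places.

809.687 mg/L

k = ln 2 / 15 = 0.04621 per h
Dose 1 (490 mg at t=0 h): 490·exp(−0.04621·59) = 32.073 mg/L
Dose 2 (100 mg at t=9 h): 100·exp(−0.04621·50) = 9.921 mg/L
Dose 3 (450 mg at t=18 h): 450·exp(−0.04621·41) = 67.670 mg/L
Dose 4 (280 mg at t=27 h): 280·exp(−0.04621·32) = 63.821 mg/L
Dose 5 (490 mg at t=36 h): 490·exp(−0.04621·23) = 169.284 mg/L
Dose 6 (490 mg at t=45 h): 490·exp(−0.04621·14) = 256.587 mg/L
Dose 7 (265 mg at t=54 h): 265·exp(−0.04621·5) = 210.331 mg/L
C(59) = 32.073 + 9.921 + 67.670 + 63.821 + 169.284 + 256.587 + 210.331 = 809.687 mg/L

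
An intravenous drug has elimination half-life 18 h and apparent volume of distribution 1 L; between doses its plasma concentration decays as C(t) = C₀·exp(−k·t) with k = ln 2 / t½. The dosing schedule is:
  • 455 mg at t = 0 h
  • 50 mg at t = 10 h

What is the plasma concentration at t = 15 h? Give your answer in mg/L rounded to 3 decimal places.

296.603 mg/L

k = ln 2 / 18 = 0.03851 per h
Dose 1 (455 mg at t=0 h): 455·exp(−0.03851·15) = 255.360 mg/L
Dose 2 (50 mg at t=10 h): 50·exp(−0.03851·5) = 41.243 mg/L
C(15) = 255.360 + 41.243 = 296.603 mg/L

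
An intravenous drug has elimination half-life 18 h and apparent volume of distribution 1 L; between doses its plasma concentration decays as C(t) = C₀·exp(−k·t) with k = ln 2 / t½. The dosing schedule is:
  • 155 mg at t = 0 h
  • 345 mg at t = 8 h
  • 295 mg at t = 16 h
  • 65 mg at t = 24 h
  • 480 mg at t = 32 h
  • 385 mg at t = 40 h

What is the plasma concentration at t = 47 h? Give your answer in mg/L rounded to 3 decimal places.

k = ln 2 / 18 = 0.03851 per h
Dose 1 (155 mg at t=0 h): 155·exp(−0.03851·47) = 25.369 mg/L
Dose 2 (345 mg at t=8 h): 345·exp(−0.03851·39) = 76.840 mg/L
Dose 3 (295 mg at t=16 h): 295·exp(−0.03851·31) = 89.409 mg/L
Dose 4 (65 mg at t=24 h): 65·exp(−0.03851·23) = 26.808 mg/L
Dose 5 (480 mg at t=32 h): 480·exp(−0.03851·15) = 269.391 mg/L
Dose 6 (385 mg at t=40 h): 385·exp(−0.03851·7) = 294.031 mg/L
C(47) = 25.369 + 76.840 + 89.409 + 26.808 + 269.391 + 294.031 = 781.849 mg/L

781.849 mg/L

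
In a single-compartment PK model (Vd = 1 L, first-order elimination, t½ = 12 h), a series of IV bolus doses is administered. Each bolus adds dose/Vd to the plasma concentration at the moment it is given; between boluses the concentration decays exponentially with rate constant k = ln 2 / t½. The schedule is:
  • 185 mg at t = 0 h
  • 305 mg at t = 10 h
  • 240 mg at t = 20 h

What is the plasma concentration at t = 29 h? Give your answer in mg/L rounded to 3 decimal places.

279.135 mg/L

k = ln 2 / 12 = 0.05776 per h
Dose 1 (185 mg at t=0 h): 185·exp(−0.05776·29) = 34.648 mg/L
Dose 2 (305 mg at t=10 h): 305·exp(−0.05776·19) = 101.782 mg/L
Dose 3 (240 mg at t=20 h): 240·exp(−0.05776·9) = 142.705 mg/L
C(29) = 34.648 + 101.782 + 142.705 = 279.135 mg/L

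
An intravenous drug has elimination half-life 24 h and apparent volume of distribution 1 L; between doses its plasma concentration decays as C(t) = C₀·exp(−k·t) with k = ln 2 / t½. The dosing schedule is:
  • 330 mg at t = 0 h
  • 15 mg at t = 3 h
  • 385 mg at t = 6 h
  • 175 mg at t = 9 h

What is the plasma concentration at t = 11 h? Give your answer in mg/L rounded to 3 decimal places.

k = ln 2 / 24 = 0.02888 per h
Dose 1 (330 mg at t=0 h): 330·exp(−0.02888·11) = 240.183 mg/L
Dose 2 (15 mg at t=3 h): 15·exp(−0.02888·8) = 11.906 mg/L
Dose 3 (385 mg at t=6 h): 385·exp(−0.02888·5) = 333.232 mg/L
Dose 4 (175 mg at t=9 h): 175·exp(−0.02888·2) = 165.178 mg/L
C(11) = 240.183 + 11.906 + 333.232 + 165.178 = 750.498 mg/L

750.498 mg/L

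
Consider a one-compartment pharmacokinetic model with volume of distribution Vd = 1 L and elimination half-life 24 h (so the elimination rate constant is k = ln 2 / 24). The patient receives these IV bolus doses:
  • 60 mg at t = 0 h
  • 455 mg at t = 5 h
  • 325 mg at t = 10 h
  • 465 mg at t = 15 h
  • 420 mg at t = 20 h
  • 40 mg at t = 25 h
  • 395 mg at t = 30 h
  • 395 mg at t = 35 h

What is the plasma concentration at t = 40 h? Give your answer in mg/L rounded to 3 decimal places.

k = ln 2 / 24 = 0.02888 per h
Dose 1 (60 mg at t=0 h): 60·exp(−0.02888·40) = 18.899 mg/L
Dose 2 (455 mg at t=5 h): 455·exp(−0.02888·35) = 165.581 mg/L
Dose 3 (325 mg at t=10 h): 325·exp(−0.02888·30) = 136.646 mg/L
Dose 4 (465 mg at t=15 h): 465·exp(−0.02888·25) = 225.881 mg/L
Dose 5 (420 mg at t=20 h): 420·exp(−0.02888·20) = 235.717 mg/L
Dose 6 (40 mg at t=25 h): 40·exp(−0.02888·15) = 25.937 mg/L
Dose 7 (395 mg at t=30 h): 395·exp(−0.02888·10) = 295.916 mg/L
Dose 8 (395 mg at t=35 h): 395·exp(−0.02888·5) = 341.887 mg/L
C(40) = 18.899 + 165.581 + 136.646 + 225.881 + 235.717 + 25.937 + 295.916 + 341.887 = 1446.463 mg/L

1446.463 mg/L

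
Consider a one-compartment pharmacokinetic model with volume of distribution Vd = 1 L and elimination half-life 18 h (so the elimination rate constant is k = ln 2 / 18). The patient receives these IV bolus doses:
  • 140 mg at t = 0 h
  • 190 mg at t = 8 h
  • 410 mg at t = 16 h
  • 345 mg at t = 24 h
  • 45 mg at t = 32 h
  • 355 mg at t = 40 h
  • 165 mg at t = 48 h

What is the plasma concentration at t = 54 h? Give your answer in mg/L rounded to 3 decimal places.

k = ln 2 / 18 = 0.03851 per h
Dose 1 (140 mg at t=0 h): 140·exp(−0.03851·54) = 17.500 mg/L
Dose 2 (190 mg at t=8 h): 190·exp(−0.03851·46) = 32.319 mg/L
Dose 3 (410 mg at t=16 h): 410·exp(−0.03851·38) = 94.902 mg/L
Dose 4 (345 mg at t=24 h): 345·exp(−0.03851·30) = 108.668 mg/L
Dose 5 (45 mg at t=32 h): 45·exp(−0.03851·22) = 19.288 mg/L
Dose 6 (355 mg at t=40 h): 355·exp(−0.03851·14) = 207.059 mg/L
Dose 7 (165 mg at t=48 h): 165·exp(−0.03851·6) = 130.961 mg/L
C(54) = 17.500 + 32.319 + 94.902 + 108.668 + 19.288 + 207.059 + 130.961 = 610.697 mg/L

610.697 mg/L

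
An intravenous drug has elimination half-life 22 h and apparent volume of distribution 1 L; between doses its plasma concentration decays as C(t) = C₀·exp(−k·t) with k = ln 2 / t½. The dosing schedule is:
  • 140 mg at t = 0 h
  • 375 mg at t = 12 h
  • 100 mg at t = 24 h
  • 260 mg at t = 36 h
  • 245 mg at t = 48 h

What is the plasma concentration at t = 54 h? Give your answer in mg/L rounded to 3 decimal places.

k = ln 2 / 22 = 0.03151 per h
Dose 1 (140 mg at t=0 h): 140·exp(−0.03151·54) = 25.541 mg/L
Dose 2 (375 mg at t=12 h): 375·exp(−0.03151·42) = 99.848 mg/L
Dose 3 (100 mg at t=24 h): 100·exp(−0.03151·30) = 38.860 mg/L
Dose 4 (260 mg at t=36 h): 260·exp(−0.03151·18) = 147.461 mg/L
Dose 5 (245 mg at t=48 h): 245·exp(−0.03151·6) = 202.800 mg/L
C(54) = 25.541 + 99.848 + 38.860 + 147.461 + 202.800 = 514.509 mg/L

514.509 mg/L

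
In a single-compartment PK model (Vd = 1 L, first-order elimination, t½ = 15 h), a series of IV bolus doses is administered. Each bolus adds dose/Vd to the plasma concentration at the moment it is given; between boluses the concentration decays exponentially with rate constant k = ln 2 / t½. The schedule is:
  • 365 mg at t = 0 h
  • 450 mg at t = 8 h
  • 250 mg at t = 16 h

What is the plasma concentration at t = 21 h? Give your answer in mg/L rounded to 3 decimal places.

583.520 mg/L

k = ln 2 / 15 = 0.04621 per h
Dose 1 (365 mg at t=0 h): 365·exp(−0.04621·21) = 138.309 mg/L
Dose 2 (450 mg at t=8 h): 450·exp(−0.04621·13) = 246.786 mg/L
Dose 3 (250 mg at t=16 h): 250·exp(−0.04621·5) = 198.425 mg/L
C(21) = 138.309 + 246.786 + 198.425 = 583.520 mg/L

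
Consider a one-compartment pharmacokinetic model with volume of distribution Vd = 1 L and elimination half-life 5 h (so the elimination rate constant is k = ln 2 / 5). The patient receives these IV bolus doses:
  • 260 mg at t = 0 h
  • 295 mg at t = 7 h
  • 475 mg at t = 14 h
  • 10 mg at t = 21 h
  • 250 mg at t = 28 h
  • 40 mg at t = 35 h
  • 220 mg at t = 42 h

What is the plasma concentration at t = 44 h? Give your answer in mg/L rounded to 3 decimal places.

215.585 mg/L

k = ln 2 / 5 = 0.13863 per h
Dose 1 (260 mg at t=0 h): 260·exp(−0.13863·44) = 0.583 mg/L
Dose 2 (295 mg at t=7 h): 295·exp(−0.13863·37) = 1.747 mg/L
Dose 3 (475 mg at t=14 h): 475·exp(−0.13863·30) = 7.422 mg/L
Dose 4 (10 mg at t=21 h): 10·exp(−0.13863·23) = 0.412 mg/L
Dose 5 (250 mg at t=28 h): 250·exp(−0.13863·16) = 27.205 mg/L
Dose 6 (40 mg at t=35 h): 40·exp(−0.13863·9) = 11.487 mg/L
Dose 7 (220 mg at t=42 h): 220·exp(−0.13863·2) = 166.729 mg/L
C(44) = 0.583 + 1.747 + 7.422 + 0.412 + 27.205 + 11.487 + 166.729 = 215.585 mg/L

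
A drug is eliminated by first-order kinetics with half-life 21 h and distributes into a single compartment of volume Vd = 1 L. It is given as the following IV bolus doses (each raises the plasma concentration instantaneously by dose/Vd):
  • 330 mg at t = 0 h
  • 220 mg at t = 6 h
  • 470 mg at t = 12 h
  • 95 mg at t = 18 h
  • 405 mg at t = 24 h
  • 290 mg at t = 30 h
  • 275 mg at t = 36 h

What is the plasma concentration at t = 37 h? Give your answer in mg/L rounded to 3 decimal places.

k = ln 2 / 21 = 0.03301 per h
Dose 1 (330 mg at t=0 h): 330·exp(−0.03301·37) = 97.303 mg/L
Dose 2 (220 mg at t=6 h): 220·exp(−0.03301·31) = 79.076 mg/L
Dose 3 (470 mg at t=12 h): 470·exp(−0.03301·25) = 205.934 mg/L
Dose 4 (95 mg at t=18 h): 95·exp(−0.03301·19) = 50.741 mg/L
Dose 5 (405 mg at t=24 h): 405·exp(−0.03301·13) = 263.696 mg/L
Dose 6 (290 mg at t=30 h): 290·exp(−0.03301·7) = 230.173 mg/L
Dose 7 (275 mg at t=36 h): 275·exp(−0.03301·1) = 266.071 mg/L
C(37) = 97.303 + 79.076 + 205.934 + 50.741 + 263.696 + 230.173 + 266.071 = 1192.995 mg/L

1192.995 mg/L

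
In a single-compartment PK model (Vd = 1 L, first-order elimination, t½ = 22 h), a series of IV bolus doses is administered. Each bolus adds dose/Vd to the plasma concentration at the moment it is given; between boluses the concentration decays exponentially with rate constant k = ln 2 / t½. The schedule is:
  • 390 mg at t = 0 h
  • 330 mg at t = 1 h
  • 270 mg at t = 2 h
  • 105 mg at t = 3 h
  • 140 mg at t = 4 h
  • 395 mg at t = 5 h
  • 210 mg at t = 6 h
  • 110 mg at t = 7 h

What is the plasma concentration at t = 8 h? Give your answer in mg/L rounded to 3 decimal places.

1667.546 mg/L

k = ln 2 / 22 = 0.03151 per h
Dose 1 (390 mg at t=0 h): 390·exp(−0.03151·8) = 303.109 mg/L
Dose 2 (330 mg at t=1 h): 330·exp(−0.03151·7) = 264.686 mg/L
Dose 3 (270 mg at t=2 h): 270·exp(−0.03151·6) = 223.493 mg/L
Dose 4 (105 mg at t=3 h): 105·exp(−0.03151·5) = 89.696 mg/L
Dose 5 (140 mg at t=4 h): 140·exp(−0.03151·4) = 123.423 mg/L
Dose 6 (395 mg at t=5 h): 395·exp(−0.03151·3) = 359.375 mg/L
Dose 7 (210 mg at t=6 h): 210·exp(−0.03151·2) = 197.175 mg/L
Dose 8 (110 mg at t=7 h): 110·exp(−0.03151·1) = 106.588 mg/L
C(8) = 303.109 + 264.686 + 223.493 + 89.696 + 123.423 + 359.375 + 197.175 + 106.588 = 1667.546 mg/L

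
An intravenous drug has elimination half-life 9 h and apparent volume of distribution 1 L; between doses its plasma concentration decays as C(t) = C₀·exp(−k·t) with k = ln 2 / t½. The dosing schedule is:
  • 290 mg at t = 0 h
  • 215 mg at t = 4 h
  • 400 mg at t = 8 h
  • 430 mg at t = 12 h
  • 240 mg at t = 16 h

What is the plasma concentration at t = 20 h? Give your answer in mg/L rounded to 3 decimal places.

k = ln 2 / 9 = 0.07702 per h
Dose 1 (290 mg at t=0 h): 290·exp(−0.07702·20) = 62.150 mg/L
Dose 2 (215 mg at t=4 h): 215·exp(−0.07702·16) = 62.701 mg/L
Dose 3 (400 mg at t=8 h): 400·exp(−0.07702·12) = 158.740 mg/L
Dose 4 (430 mg at t=12 h): 430·exp(−0.07702·8) = 232.213 mg/L
Dose 5 (240 mg at t=16 h): 240·exp(−0.07702·4) = 176.368 mg/L
C(20) = 62.150 + 62.701 + 158.740 + 232.213 + 176.368 = 692.172 mg/L

692.172 mg/L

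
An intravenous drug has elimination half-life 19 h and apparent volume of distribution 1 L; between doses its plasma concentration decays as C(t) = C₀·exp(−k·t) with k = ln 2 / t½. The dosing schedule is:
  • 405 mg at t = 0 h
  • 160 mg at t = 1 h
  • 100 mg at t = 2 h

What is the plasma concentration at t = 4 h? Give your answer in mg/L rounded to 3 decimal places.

k = ln 2 / 19 = 0.03648 per h
Dose 1 (405 mg at t=0 h): 405·exp(−0.03648·4) = 350.010 mg/L
Dose 2 (160 mg at t=1 h): 160·exp(−0.03648·3) = 143.413 mg/L
Dose 3 (100 mg at t=2 h): 100·exp(−0.03648·2) = 92.964 mg/L
C(4) = 350.010 + 143.413 + 92.964 = 586.387 mg/L

586.387 mg/L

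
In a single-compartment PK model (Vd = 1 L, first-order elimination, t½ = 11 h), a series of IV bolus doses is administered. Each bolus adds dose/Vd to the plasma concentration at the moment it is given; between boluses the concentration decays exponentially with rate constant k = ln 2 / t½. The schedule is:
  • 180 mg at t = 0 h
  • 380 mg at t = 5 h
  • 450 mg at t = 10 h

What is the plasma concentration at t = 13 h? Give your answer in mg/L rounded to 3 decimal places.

681.369 mg/L

k = ln 2 / 11 = 0.06301 per h
Dose 1 (180 mg at t=0 h): 180·exp(−0.06301·13) = 79.343 mg/L
Dose 2 (380 mg at t=5 h): 380·exp(−0.06301·8) = 229.537 mg/L
Dose 3 (450 mg at t=10 h): 450·exp(−0.06301·3) = 372.489 mg/L
C(13) = 79.343 + 229.537 + 372.489 = 681.369 mg/L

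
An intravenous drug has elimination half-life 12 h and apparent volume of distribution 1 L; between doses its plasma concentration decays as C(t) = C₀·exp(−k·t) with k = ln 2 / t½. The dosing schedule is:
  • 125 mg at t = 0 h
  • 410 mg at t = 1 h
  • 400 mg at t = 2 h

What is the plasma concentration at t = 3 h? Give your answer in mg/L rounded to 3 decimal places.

847.930 mg/L

k = ln 2 / 12 = 0.05776 per h
Dose 1 (125 mg at t=0 h): 125·exp(−0.05776·3) = 105.112 mg/L
Dose 2 (410 mg at t=1 h): 410·exp(−0.05776·2) = 365.268 mg/L
Dose 3 (400 mg at t=2 h): 400·exp(−0.05776·1) = 377.550 mg/L
C(3) = 105.112 + 365.268 + 377.550 = 847.930 mg/L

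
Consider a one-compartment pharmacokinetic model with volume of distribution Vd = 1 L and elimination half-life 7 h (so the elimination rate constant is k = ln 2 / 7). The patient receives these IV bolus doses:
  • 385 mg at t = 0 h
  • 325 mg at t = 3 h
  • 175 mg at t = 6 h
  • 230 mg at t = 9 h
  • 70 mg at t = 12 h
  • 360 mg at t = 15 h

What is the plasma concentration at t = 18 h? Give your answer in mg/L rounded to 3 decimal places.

592.154 mg/L

k = ln 2 / 7 = 0.09902 per h
Dose 1 (385 mg at t=0 h): 385·exp(−0.09902·18) = 64.771 mg/L
Dose 2 (325 mg at t=3 h): 325·exp(−0.09902·15) = 73.590 mg/L
Dose 3 (175 mg at t=6 h): 175·exp(−0.09902·12) = 53.332 mg/L
Dose 4 (230 mg at t=9 h): 230·exp(−0.09902·9) = 94.339 mg/L
Dose 5 (70 mg at t=12 h): 70·exp(−0.09902·6) = 38.643 mg/L
Dose 6 (360 mg at t=15 h): 360·exp(−0.09902·3) = 267.479 mg/L
C(18) = 64.771 + 73.590 + 53.332 + 94.339 + 38.643 + 267.479 = 592.154 mg/L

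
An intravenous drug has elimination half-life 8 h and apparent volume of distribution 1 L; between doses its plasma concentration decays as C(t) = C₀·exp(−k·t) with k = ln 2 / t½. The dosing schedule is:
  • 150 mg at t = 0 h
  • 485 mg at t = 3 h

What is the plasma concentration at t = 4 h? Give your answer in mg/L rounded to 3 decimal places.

k = ln 2 / 8 = 0.08664 per h
Dose 1 (150 mg at t=0 h): 150·exp(−0.08664·4) = 106.066 mg/L
Dose 2 (485 mg at t=3 h): 485·exp(−0.08664·1) = 444.747 mg/L
C(4) = 106.066 + 444.747 = 550.813 mg/L

550.813 mg/L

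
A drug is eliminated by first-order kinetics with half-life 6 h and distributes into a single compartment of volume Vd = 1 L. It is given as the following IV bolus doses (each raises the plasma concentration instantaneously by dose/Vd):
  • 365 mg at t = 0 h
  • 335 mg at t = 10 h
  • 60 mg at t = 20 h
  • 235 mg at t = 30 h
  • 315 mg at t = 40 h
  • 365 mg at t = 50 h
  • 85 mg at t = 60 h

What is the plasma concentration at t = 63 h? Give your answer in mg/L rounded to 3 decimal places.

170.094 mg/L

k = ln 2 / 6 = 0.11552 per h
Dose 1 (365 mg at t=0 h): 365·exp(−0.11552·63) = 0.252 mg/L
Dose 2 (335 mg at t=10 h): 335·exp(−0.11552·53) = 0.734 mg/L
Dose 3 (60 mg at t=20 h): 60·exp(−0.11552·43) = 0.418 mg/L
Dose 4 (235 mg at t=30 h): 235·exp(−0.11552·33) = 5.193 mg/L
Dose 5 (315 mg at t=40 h): 315·exp(−0.11552·23) = 22.098 mg/L
Dose 6 (365 mg at t=50 h): 365·exp(−0.11552·13) = 81.295 mg/L
Dose 7 (85 mg at t=60 h): 85·exp(−0.11552·3) = 60.104 mg/L
C(63) = 0.252 + 0.734 + 0.418 + 5.193 + 22.098 + 81.295 + 60.104 = 170.094 mg/L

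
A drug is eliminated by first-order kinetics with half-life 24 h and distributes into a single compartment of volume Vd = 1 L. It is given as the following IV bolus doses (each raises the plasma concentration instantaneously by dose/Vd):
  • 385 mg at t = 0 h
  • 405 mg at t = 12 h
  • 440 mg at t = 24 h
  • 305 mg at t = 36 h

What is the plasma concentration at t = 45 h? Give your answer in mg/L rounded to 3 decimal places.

k = ln 2 / 24 = 0.02888 per h
Dose 1 (385 mg at t=0 h): 385·exp(−0.02888·45) = 104.961 mg/L
Dose 2 (405 mg at t=12 h): 405·exp(−0.02888·33) = 156.149 mg/L
Dose 3 (440 mg at t=24 h): 440·exp(−0.02888·21) = 239.912 mg/L
Dose 4 (305 mg at t=36 h): 305·exp(−0.02888·9) = 235.187 mg/L
C(45) = 104.961 + 156.149 + 239.912 + 235.187 = 736.209 mg/L

736.209 mg/L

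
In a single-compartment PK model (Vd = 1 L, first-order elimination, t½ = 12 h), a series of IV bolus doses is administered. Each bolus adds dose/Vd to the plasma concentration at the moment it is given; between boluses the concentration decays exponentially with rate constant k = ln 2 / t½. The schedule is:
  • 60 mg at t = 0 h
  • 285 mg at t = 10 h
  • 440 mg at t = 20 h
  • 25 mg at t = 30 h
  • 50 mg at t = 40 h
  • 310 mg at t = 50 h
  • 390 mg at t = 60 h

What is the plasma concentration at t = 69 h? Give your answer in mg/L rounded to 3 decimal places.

k = ln 2 / 12 = 0.05776 per h
Dose 1 (60 mg at t=0 h): 60·exp(−0.05776·69) = 1.115 mg/L
Dose 2 (285 mg at t=10 h): 285·exp(−0.05776·59) = 9.436 mg/L
Dose 3 (440 mg at t=20 h): 440·exp(−0.05776·49) = 25.957 mg/L
Dose 4 (25 mg at t=30 h): 25·exp(−0.05776·39) = 2.628 mg/L
Dose 5 (50 mg at t=40 h): 50·exp(−0.05776·29) = 9.364 mg/L
Dose 6 (310 mg at t=50 h): 310·exp(−0.05776·19) = 103.450 mg/L
Dose 7 (390 mg at t=60 h): 390·exp(−0.05776·9) = 231.895 mg/L
C(69) = 1.115 + 9.436 + 25.957 + 2.628 + 9.364 + 103.450 + 231.895 = 383.845 mg/L

383.845 mg/L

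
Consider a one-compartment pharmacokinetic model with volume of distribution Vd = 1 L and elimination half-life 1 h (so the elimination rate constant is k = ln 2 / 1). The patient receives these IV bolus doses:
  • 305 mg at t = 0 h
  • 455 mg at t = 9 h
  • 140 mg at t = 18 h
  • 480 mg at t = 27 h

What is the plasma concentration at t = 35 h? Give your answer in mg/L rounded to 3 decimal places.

k = ln 2 / 1 = 0.69315 per h
Dose 1 (305 mg at t=0 h): 305·exp(−0.69315·35) = 0.000 mg/L
Dose 2 (455 mg at t=9 h): 455·exp(−0.69315·26) = 0.000 mg/L
Dose 3 (140 mg at t=18 h): 140·exp(−0.69315·17) = 0.001 mg/L
Dose 4 (480 mg at t=27 h): 480·exp(−0.69315·8) = 1.875 mg/L
C(35) = 0.000 + 0.000 + 0.001 + 1.875 = 1.876 mg/L

1.876 mg/L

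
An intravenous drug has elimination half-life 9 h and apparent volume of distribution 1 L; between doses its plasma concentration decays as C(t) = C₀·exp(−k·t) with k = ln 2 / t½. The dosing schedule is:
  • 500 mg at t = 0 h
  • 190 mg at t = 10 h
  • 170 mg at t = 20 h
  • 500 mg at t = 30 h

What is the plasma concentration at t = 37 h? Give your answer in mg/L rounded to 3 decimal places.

k = ln 2 / 9 = 0.07702 per h
Dose 1 (500 mg at t=0 h): 500·exp(−0.07702·37) = 28.934 mg/L
Dose 2 (190 mg at t=10 h): 190·exp(−0.07702·27) = 23.750 mg/L
Dose 3 (170 mg at t=20 h): 170·exp(−0.07702·17) = 45.903 mg/L
Dose 4 (500 mg at t=30 h): 500·exp(−0.07702·7) = 291.632 mg/L
C(37) = 28.934 + 23.750 + 45.903 + 291.632 = 390.218 mg/L

390.218 mg/L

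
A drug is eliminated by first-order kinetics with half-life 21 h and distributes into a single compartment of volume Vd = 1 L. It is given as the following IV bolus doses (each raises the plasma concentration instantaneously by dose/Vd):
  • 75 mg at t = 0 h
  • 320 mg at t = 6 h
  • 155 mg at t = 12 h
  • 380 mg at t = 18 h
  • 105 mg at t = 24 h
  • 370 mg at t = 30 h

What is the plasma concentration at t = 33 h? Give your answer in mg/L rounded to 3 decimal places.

878.734 mg/L

k = ln 2 / 21 = 0.03301 per h
Dose 1 (75 mg at t=0 h): 75·exp(−0.03301·33) = 25.236 mg/L
Dose 2 (320 mg at t=6 h): 320·exp(−0.03301·27) = 131.254 mg/L
Dose 3 (155 mg at t=12 h): 155·exp(−0.03301·21) = 77.500 mg/L
Dose 4 (380 mg at t=18 h): 380·exp(−0.03301·15) = 231.613 mg/L
Dose 5 (105 mg at t=24 h): 105·exp(−0.03301·9) = 78.015 mg/L
Dose 6 (370 mg at t=30 h): 370·exp(−0.03301·3) = 335.118 mg/L
C(33) = 25.236 + 131.254 + 77.500 + 231.613 + 78.015 + 335.118 = 878.734 mg/L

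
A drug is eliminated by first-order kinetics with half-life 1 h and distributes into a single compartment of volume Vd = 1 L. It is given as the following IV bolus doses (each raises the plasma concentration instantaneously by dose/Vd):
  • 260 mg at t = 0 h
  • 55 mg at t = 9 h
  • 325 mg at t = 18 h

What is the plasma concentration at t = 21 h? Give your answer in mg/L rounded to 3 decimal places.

40.639 mg/L

k = ln 2 / 1 = 0.69315 per h
Dose 1 (260 mg at t=0 h): 260·exp(−0.69315·21) = 0.000 mg/L
Dose 2 (55 mg at t=9 h): 55·exp(−0.69315·12) = 0.013 mg/L
Dose 3 (325 mg at t=18 h): 325·exp(−0.69315·3) = 40.625 mg/L
C(21) = 0.000 + 0.013 + 40.625 = 40.639 mg/L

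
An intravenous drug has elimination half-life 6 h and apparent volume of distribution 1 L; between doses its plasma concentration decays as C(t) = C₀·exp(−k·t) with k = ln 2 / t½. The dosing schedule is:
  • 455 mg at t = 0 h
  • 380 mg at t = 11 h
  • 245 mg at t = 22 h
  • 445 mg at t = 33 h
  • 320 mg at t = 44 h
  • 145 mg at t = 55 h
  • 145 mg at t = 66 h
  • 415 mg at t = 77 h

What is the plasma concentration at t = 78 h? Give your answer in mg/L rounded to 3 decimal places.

425.504 mg/L

k = ln 2 / 6 = 0.11552 per h
Dose 1 (455 mg at t=0 h): 455·exp(−0.11552·78) = 0.056 mg/L
Dose 2 (380 mg at t=11 h): 380·exp(−0.11552·67) = 0.165 mg/L
Dose 3 (245 mg at t=22 h): 245·exp(−0.11552·56) = 0.380 mg/L
Dose 4 (445 mg at t=33 h): 445·exp(−0.11552·45) = 2.458 mg/L
Dose 5 (320 mg at t=44 h): 320·exp(−0.11552·34) = 6.300 mg/L
Dose 6 (145 mg at t=55 h): 145·exp(−0.11552·23) = 10.172 mg/L
Dose 7 (145 mg at t=66 h): 145·exp(−0.11552·12) = 36.250 mg/L
Dose 8 (415 mg at t=77 h): 415·exp(−0.11552·1) = 369.723 mg/L
C(78) = 0.056 + 0.165 + 0.380 + 2.458 + 6.300 + 10.172 + 36.250 + 369.723 = 425.504 mg/L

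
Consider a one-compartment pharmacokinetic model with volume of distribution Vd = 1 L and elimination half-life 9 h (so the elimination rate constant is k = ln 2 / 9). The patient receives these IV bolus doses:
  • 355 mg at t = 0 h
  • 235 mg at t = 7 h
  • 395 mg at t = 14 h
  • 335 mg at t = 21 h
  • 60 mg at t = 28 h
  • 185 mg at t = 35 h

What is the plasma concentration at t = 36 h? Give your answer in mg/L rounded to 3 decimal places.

k = ln 2 / 9 = 0.07702 per h
Dose 1 (355 mg at t=0 h): 355·exp(−0.07702·36) = 22.188 mg/L
Dose 2 (235 mg at t=7 h): 235·exp(−0.07702·29) = 25.182 mg/L
Dose 3 (395 mg at t=14 h): 395·exp(−0.07702·22) = 72.568 mg/L
Dose 4 (335 mg at t=21 h): 335·exp(−0.07702·15) = 105.518 mg/L
Dose 5 (60 mg at t=28 h): 60·exp(−0.07702·8) = 32.402 mg/L
Dose 6 (185 mg at t=35 h): 185·exp(−0.07702·1) = 171.287 mg/L
C(36) = 22.188 + 25.182 + 72.568 + 105.518 + 32.402 + 171.287 = 429.144 mg/L

429.144 mg/L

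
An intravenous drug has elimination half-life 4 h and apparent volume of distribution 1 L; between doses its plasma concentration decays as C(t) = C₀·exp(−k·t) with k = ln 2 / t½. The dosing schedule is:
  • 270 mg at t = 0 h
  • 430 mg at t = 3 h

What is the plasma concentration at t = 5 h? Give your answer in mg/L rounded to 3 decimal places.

417.577 mg/L

k = ln 2 / 4 = 0.17329 per h
Dose 1 (270 mg at t=0 h): 270·exp(−0.17329·5) = 113.521 mg/L
Dose 2 (430 mg at t=3 h): 430·exp(−0.17329·2) = 304.056 mg/L
C(5) = 113.521 + 304.056 = 417.577 mg/L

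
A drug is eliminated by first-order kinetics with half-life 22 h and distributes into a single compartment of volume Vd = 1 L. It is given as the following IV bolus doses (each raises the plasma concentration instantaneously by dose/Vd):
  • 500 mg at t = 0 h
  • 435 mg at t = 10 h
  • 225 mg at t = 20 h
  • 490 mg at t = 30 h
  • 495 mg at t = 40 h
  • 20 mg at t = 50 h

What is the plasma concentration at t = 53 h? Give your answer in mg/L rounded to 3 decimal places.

k = ln 2 / 22 = 0.03151 per h
Dose 1 (500 mg at t=0 h): 500·exp(−0.03151·53) = 94.137 mg/L
Dose 2 (435 mg at t=10 h): 435·exp(−0.03151·43) = 112.231 mg/L
Dose 3 (225 mg at t=20 h): 225·exp(−0.03151·33) = 79.550 mg/L
Dose 4 (490 mg at t=30 h): 490·exp(−0.03151·23) = 237.401 mg/L
Dose 5 (495 mg at t=40 h): 495·exp(−0.03151·13) = 328.643 mg/L
Dose 6 (20 mg at t=50 h): 20·exp(−0.03151·3) = 18.196 mg/L
C(53) = 94.137 + 112.231 + 79.550 + 237.401 + 328.643 + 18.196 = 870.158 mg/L

870.158 mg/L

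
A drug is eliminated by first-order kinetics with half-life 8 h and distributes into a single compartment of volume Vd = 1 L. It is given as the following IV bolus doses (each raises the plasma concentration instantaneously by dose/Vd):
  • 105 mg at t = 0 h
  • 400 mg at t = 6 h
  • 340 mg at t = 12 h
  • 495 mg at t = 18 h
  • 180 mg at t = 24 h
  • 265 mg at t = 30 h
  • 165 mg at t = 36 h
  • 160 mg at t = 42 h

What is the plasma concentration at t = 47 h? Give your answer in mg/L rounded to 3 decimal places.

322.410 mg/L

k = ln 2 / 8 = 0.08664 per h
Dose 1 (105 mg at t=0 h): 105·exp(−0.08664·47) = 1.789 mg/L
Dose 2 (400 mg at t=6 h): 400·exp(−0.08664·41) = 11.463 mg/L
Dose 3 (340 mg at t=12 h): 340·exp(−0.08664·35) = 16.386 mg/L
Dose 4 (495 mg at t=18 h): 495·exp(−0.08664·29) = 40.121 mg/L
Dose 5 (180 mg at t=24 h): 180·exp(−0.08664·23) = 24.536 mg/L
Dose 6 (265 mg at t=30 h): 265·exp(−0.08664·17) = 60.752 mg/L
Dose 7 (165 mg at t=36 h): 165·exp(−0.08664·11) = 63.616 mg/L
Dose 8 (160 mg at t=42 h): 160·exp(−0.08664·5) = 103.747 mg/L
C(47) = 1.789 + 11.463 + 16.386 + 40.121 + 24.536 + 60.752 + 63.616 + 103.747 = 322.410 mg/L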